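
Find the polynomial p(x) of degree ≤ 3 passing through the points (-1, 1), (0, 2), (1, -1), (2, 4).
2*x**3 - 2*x**2 - 3*x + 2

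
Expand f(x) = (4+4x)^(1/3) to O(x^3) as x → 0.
2**(2/3) + 2**(2/3)*x/3 - 2**(2/3)*x**2/9 + O(x**3)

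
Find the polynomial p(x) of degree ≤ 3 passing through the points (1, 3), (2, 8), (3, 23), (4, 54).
x**3 - x**2 + x + 2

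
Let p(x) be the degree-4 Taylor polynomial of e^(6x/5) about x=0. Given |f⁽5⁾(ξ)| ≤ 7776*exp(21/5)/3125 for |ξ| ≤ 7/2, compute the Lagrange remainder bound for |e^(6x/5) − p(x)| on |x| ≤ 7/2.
1361367*exp(21/5)/125000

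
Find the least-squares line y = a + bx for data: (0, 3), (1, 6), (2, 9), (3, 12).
a = 3, b = 3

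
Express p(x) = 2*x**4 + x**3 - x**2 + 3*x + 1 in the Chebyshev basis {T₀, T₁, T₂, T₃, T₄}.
(5/4)T₀ + (15/4)T₁ + (1/2)T₂ + (1/4)T₃ + (1/4)T₄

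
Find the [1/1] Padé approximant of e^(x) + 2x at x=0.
(17*x/6 + 1)/(1 - x/6)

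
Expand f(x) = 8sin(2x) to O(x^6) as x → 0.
16*x - 32*x**3/3 + 32*x**5/15 + O(x**6)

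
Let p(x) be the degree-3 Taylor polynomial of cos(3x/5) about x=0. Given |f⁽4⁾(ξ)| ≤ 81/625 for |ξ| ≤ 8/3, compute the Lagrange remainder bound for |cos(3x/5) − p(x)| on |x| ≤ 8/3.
512/1875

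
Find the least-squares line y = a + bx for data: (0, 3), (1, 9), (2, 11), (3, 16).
a = 18/5, b = 41/10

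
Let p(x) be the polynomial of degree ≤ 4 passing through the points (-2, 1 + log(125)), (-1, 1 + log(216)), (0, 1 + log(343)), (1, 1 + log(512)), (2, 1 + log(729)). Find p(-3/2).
1 + log(864*2**(1/4)*3**(3/64)*5**(105/128)*7**(23/64)/49)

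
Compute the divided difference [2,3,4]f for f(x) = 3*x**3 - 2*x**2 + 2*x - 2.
25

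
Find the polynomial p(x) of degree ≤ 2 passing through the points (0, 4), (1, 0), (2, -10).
-3*x**2 - x + 4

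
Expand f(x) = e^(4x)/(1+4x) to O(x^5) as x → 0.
1 + 8*x**2 - 64*x**3/3 + 96*x**4 + O(x**5)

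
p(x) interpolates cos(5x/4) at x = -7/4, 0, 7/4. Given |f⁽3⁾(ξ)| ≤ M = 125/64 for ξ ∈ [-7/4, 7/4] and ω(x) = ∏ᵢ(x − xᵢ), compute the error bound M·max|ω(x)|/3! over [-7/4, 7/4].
42875*sqrt(3)/110592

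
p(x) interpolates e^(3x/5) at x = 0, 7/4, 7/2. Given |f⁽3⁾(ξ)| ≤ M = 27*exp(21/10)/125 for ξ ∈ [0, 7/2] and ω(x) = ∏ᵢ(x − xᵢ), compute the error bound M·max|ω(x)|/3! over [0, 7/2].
343*sqrt(3)*exp(21/10)/8000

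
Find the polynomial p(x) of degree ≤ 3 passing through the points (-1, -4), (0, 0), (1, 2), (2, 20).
3*x**3 - x**2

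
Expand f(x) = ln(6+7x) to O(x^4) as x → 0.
log(6) + 7*x/6 - 49*x**2/72 + 343*x**3/648 + O(x**4)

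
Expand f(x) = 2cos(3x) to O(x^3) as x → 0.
2 - 9*x**2 + O(x**3)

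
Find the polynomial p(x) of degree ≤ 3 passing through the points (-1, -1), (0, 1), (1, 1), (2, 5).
x**3 - x**2 + 1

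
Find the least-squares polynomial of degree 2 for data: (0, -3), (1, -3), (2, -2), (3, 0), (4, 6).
-96/35 + (-113/70)x + (13/14)x²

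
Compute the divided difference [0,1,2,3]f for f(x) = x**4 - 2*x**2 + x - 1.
6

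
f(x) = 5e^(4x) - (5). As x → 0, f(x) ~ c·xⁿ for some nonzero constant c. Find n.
1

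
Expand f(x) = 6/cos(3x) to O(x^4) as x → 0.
6 + 27*x**2 + O(x**4)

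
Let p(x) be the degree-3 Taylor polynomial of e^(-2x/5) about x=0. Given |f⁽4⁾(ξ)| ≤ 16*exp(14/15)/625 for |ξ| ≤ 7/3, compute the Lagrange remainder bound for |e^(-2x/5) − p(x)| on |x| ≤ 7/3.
4802*exp(14/15)/151875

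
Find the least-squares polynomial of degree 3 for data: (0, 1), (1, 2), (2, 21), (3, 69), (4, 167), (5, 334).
2/3 + (139/126)x + (-34/21)x² + (53/18)x³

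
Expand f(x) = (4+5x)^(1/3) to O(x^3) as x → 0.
2**(2/3) + 5*2**(2/3)*x/12 - 25*2**(2/3)*x**2/144 + O(x**3)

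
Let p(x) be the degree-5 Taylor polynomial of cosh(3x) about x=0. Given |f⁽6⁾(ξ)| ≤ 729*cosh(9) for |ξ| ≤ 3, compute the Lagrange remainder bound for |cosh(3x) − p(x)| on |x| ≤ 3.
59049*cosh(9)/80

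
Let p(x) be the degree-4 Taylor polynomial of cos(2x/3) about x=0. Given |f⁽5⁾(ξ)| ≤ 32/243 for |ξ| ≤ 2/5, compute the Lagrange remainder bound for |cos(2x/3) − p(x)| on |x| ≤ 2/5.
128/11390625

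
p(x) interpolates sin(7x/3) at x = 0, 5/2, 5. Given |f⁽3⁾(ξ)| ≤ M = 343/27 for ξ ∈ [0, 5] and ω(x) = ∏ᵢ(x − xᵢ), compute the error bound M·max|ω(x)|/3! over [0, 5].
42875*sqrt(3)/5832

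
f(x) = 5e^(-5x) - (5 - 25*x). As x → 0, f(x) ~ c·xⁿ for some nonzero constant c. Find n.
2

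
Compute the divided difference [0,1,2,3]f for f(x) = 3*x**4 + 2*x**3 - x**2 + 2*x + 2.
20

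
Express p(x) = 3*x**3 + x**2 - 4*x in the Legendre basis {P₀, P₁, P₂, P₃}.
(1/3)P₀ + (-11/5)P₁ + (2/3)P₂ + (6/5)P₃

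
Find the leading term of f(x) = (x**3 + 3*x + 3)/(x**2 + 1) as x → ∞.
x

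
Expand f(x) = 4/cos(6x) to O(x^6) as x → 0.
4 + 72*x**2 + 1080*x**4 + O(x**6)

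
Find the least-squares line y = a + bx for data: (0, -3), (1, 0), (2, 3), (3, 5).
a = -14/5, b = 27/10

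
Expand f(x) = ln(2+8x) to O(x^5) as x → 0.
log(2) + 4*x - 8*x**2 + 64*x**3/3 - 64*x**4 + O(x**5)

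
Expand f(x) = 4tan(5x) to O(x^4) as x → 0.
20*x + 500*x**3/3 + O(x**4)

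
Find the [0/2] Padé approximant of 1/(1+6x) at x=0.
1/(6*x + 1)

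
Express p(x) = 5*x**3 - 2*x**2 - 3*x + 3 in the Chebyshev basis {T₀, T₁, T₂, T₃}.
(2)T₀ + (3/4)T₁ - T₂ + (5/4)T₃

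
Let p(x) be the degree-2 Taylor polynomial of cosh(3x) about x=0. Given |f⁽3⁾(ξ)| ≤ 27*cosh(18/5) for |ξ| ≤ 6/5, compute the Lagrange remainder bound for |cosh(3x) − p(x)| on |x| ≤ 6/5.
972*cosh(18/5)/125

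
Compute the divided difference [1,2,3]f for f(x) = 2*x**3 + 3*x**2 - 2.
15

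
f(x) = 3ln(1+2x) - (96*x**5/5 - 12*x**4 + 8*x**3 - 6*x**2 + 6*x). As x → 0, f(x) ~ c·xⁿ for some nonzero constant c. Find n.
6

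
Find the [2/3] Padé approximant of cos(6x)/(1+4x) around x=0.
(1 - 15*x**2)/(12*x**3 + 3*x**2 + 4*x + 1)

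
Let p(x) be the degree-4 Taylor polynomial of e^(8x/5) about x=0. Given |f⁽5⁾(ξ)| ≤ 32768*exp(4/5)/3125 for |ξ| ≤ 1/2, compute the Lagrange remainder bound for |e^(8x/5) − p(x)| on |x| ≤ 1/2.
128*exp(4/5)/46875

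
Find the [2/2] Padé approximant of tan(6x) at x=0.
6*x/(1 - 12*x**2)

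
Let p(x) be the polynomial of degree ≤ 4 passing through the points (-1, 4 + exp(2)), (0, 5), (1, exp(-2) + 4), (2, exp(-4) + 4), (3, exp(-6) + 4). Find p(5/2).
5*(-14*exp(4) + 7 + 28*exp(2) + (108 - exp(2))*exp(6))*exp(-6)/128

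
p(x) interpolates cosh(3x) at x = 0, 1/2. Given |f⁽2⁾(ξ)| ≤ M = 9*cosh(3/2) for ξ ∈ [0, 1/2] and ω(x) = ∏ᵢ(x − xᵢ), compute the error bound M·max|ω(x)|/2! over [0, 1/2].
9*cosh(3/2)/32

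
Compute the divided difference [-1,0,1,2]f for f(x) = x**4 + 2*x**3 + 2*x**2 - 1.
4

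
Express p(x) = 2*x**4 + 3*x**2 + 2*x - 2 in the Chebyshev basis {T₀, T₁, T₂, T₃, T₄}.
(1/4)T₀ + (2)T₁ + (5/2)T₂ + (1/4)T₄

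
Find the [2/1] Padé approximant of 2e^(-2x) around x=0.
(4*x**2/3 - 8*x/3 + 2)/(2*x/3 + 1)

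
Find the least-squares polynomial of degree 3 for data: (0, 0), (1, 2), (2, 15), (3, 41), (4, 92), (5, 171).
-1/9 + (109/378)x + (299/252)x² + (121/108)x³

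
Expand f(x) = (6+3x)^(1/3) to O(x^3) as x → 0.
6**(1/3) + 6**(1/3)*x/6 - 6**(1/3)*x**2/36 + O(x**3)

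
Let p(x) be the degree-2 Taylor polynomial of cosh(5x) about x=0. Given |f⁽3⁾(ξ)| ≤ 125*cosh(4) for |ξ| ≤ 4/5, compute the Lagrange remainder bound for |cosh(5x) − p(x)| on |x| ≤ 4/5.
32*cosh(4)/3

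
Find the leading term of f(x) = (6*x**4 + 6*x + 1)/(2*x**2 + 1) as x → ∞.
3*x**2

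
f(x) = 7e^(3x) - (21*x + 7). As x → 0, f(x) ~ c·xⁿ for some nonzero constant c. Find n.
2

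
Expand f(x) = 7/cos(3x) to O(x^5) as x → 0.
7 + 63*x**2/2 + 945*x**4/8 + O(x**5)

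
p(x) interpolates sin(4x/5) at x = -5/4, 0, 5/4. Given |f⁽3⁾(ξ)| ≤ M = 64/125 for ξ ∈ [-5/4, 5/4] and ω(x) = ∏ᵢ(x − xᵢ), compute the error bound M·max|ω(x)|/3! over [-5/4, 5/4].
sqrt(3)/27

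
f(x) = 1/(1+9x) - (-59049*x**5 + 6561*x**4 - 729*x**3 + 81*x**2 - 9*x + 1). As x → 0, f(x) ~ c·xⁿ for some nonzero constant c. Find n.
6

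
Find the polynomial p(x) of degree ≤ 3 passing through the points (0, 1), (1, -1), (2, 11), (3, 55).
3*x**3 - 2*x**2 - 3*x + 1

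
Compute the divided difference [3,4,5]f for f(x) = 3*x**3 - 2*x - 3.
36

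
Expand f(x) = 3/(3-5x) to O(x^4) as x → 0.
1 + 5*x/3 + 25*x**2/9 + 125*x**3/27 + O(x**4)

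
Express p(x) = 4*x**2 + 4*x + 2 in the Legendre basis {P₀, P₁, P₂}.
(10/3)P₀ + (4)P₁ + (8/3)P₂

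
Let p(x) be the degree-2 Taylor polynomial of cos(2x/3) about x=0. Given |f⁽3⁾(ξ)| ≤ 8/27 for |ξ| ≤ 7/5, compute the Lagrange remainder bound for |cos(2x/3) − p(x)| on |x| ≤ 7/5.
1372/10125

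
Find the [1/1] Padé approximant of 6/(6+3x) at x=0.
1/(x/2 + 1)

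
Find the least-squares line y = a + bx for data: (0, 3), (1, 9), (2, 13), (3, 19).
a = 16/5, b = 26/5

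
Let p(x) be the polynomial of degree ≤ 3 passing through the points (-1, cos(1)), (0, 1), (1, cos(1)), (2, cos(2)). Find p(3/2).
-5/16 + 5*cos(2)/16 + cos(1)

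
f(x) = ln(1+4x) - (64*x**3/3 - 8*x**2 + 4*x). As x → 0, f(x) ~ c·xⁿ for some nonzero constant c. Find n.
4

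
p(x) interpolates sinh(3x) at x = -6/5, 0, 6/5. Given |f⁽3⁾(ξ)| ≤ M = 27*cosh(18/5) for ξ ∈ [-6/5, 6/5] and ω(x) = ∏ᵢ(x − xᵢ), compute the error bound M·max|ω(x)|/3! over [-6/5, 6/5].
216*sqrt(3)*cosh(18/5)/125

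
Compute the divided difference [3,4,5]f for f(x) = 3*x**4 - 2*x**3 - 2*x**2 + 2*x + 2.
265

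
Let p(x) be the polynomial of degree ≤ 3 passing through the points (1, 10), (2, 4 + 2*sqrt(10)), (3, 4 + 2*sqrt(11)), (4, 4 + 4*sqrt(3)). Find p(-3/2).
-495*sqrt(10)/8 - 105*sqrt(3)/4 + 725/8 + 385*sqrt(11)/8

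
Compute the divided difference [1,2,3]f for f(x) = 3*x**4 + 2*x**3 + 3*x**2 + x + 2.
90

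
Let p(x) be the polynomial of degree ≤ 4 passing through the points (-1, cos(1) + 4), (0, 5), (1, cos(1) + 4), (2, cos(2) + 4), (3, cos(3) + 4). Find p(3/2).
15*cos(2)/32 - 5*cos(3)/128 + 93*cos(1)/128 + 123/32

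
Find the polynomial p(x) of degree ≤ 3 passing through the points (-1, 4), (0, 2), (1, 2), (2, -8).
-2*x**3 + x**2 + x + 2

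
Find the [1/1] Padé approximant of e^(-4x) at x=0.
(1 - 2*x)/(2*x + 1)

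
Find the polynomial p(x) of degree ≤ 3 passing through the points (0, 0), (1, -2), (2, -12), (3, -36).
-x**3 - x**2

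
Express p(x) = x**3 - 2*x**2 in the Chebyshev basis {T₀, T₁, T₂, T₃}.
-T₀ + (3/4)T₁ - T₂ + (1/4)T₃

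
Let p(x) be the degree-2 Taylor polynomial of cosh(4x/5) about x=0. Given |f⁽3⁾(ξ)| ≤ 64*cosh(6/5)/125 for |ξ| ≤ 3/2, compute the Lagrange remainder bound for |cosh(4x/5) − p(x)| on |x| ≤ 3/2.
36*cosh(6/5)/125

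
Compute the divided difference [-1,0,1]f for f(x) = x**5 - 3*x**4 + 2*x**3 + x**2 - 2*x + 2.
-2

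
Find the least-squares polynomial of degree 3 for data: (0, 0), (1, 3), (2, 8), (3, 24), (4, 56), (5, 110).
8/63 + (1093/378)x + (-379/252)x² + (115/108)x³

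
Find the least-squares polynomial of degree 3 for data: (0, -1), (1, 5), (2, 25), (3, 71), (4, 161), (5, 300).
-52/63 + (446/189)x + (35/36)x² + (229/108)x³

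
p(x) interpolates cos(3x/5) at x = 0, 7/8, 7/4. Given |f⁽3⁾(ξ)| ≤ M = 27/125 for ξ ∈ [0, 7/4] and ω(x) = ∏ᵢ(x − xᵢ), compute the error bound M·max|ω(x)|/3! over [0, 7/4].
343*sqrt(3)/64000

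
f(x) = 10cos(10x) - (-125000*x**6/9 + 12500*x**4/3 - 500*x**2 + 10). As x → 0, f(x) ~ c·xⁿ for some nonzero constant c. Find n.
8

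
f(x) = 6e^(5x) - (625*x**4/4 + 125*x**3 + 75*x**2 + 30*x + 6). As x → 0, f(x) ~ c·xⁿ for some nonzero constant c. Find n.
5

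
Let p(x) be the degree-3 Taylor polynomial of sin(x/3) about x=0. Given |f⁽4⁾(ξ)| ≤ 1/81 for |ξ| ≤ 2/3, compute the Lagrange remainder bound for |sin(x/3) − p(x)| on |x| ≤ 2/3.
2/19683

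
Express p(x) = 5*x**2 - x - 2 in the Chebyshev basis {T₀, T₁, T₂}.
(1/2)T₀ - T₁ + (5/2)T₂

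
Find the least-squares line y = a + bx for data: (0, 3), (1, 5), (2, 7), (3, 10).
a = 14/5, b = 23/10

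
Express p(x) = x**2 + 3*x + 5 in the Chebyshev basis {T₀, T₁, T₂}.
(11/2)T₀ + (3)T₁ + (1/2)T₂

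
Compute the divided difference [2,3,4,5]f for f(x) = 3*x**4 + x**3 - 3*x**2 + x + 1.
43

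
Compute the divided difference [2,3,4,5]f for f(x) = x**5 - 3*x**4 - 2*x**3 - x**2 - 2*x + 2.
81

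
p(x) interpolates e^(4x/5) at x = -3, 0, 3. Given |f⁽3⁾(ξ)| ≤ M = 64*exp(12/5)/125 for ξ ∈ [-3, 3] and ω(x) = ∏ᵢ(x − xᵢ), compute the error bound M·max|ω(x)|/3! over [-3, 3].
64*sqrt(3)*exp(12/5)/125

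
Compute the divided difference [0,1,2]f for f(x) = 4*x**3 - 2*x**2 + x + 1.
10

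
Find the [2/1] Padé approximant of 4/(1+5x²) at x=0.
4 - 20*x**2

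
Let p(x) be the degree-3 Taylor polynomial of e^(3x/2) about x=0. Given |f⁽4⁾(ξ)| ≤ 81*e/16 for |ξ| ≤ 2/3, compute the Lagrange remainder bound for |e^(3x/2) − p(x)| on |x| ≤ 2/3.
e/24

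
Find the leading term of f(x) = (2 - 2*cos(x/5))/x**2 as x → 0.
1/25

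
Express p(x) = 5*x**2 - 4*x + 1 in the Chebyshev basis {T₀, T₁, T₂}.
(7/2)T₀ + (-4)T₁ + (5/2)T₂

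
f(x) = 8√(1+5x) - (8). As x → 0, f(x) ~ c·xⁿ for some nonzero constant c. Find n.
1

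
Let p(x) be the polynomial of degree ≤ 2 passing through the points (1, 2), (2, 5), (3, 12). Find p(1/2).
2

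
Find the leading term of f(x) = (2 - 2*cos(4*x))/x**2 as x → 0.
16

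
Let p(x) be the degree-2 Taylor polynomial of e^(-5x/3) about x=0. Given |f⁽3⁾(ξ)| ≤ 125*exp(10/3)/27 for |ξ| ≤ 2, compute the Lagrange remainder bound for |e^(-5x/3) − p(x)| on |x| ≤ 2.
500*exp(10/3)/81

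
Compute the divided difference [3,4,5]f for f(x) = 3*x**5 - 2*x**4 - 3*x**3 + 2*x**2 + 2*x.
1752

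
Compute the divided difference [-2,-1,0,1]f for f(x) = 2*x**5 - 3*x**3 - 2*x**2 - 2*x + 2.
7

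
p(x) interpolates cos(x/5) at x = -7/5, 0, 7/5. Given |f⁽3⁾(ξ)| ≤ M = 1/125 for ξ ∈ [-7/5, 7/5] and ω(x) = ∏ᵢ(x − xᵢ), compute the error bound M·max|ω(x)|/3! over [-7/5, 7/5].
343*sqrt(3)/421875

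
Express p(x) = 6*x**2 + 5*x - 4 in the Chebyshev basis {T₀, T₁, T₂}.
-T₀ + (5)T₁ + (3)T₂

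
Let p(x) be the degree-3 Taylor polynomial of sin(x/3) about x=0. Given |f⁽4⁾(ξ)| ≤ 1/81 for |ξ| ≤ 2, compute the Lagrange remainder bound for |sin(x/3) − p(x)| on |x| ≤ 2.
2/243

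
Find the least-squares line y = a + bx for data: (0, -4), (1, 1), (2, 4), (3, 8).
a = -18/5, b = 39/10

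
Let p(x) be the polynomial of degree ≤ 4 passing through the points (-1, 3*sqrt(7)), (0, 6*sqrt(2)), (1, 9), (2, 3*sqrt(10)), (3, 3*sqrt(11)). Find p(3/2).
-15*sqrt(2)/16 - 15*sqrt(11)/128 + 9*sqrt(7)/128 + 45*sqrt(10)/32 + 405/64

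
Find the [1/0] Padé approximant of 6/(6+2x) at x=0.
1 - x/3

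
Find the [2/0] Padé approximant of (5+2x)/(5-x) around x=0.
3*x**2/25 + 3*x/5 + 1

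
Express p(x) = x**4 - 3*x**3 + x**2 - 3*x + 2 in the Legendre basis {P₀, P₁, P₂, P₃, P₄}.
(38/15)P₀ + (-24/5)P₁ + (26/21)P₂ + (-6/5)P₃ + (8/35)P₄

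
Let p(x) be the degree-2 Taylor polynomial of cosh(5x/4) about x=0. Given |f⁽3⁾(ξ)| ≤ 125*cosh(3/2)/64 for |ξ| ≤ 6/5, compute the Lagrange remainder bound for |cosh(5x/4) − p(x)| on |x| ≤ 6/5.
9*cosh(3/2)/16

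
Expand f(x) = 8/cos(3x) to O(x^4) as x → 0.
8 + 36*x**2 + O(x**4)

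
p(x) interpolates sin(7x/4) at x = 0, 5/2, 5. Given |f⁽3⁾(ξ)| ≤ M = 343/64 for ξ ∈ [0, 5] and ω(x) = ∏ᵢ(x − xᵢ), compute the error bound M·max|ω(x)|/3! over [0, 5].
42875*sqrt(3)/13824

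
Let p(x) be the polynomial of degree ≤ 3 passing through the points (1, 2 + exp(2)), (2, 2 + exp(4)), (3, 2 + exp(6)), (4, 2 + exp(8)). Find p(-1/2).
-35*exp(8)/16 - 189*exp(4)/16 + 2 + 105*exp(2)/16 + 135*exp(6)/16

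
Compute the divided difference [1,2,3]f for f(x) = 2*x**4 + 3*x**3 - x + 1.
68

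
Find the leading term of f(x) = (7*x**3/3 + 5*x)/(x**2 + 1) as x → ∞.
7*x/3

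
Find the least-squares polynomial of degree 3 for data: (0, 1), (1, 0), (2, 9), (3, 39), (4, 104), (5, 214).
127/126 + (-1381/756)x + (-73/63)x² + (217/108)x³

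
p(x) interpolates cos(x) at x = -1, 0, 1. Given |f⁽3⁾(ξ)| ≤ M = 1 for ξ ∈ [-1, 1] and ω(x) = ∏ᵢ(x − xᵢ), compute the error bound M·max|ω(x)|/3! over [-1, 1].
sqrt(3)/27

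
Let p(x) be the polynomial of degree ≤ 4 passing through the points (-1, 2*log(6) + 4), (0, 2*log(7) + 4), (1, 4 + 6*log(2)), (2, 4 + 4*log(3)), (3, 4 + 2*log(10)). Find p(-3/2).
log(8388608*2**(3/16)*3**(19/64)*5**(35/64)*7**(7/16)/2470629) + 4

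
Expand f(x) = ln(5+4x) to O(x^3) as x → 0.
log(5) + 4*x/5 - 8*x**2/25 + O(x**3)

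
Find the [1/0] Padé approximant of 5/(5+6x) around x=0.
1 - 6*x/5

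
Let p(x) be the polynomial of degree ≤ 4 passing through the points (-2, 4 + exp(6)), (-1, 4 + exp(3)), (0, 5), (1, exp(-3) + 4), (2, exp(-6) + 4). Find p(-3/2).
(-5 + 28*exp(3) + (442 + 140*exp(3) + 35*exp(6))*exp(6))*exp(-6)/128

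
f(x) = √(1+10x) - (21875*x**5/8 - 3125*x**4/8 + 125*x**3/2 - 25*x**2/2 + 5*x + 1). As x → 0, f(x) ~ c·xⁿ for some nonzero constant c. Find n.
6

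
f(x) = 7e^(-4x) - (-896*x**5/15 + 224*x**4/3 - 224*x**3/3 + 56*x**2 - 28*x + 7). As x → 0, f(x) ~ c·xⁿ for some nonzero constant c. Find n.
6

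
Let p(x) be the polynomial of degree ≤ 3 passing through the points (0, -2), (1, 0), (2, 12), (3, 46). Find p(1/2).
-3/2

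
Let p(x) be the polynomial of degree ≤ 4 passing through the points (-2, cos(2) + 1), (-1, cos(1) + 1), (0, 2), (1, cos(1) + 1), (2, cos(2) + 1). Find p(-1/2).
-cos(2)/64 + 5*cos(1)/16 + 109/64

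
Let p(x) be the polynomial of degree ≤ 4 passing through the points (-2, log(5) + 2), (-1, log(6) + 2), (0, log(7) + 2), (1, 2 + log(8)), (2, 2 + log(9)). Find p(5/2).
2 + log(1323*2**(3/4)*3**(33/64)*5**(35/128)*7**(61/64)/4096)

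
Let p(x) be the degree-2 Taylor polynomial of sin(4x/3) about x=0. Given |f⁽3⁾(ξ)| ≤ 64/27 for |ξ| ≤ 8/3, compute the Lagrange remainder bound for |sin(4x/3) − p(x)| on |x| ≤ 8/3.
16384/2187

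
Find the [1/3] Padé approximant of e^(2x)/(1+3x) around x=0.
(5*x/7 + 1)/(38*x**3/21 - 23*x**2/7 + 12*x/7 + 1)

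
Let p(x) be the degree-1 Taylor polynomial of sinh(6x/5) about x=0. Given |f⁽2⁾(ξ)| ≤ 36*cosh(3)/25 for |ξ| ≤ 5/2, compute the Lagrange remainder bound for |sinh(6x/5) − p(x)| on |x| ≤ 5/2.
9*cosh(3)/2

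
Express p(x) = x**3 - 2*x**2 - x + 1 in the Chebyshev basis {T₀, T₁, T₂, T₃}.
(-1/4)T₁ - T₂ + (1/4)T₃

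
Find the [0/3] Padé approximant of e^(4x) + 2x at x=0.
1/(-392*x**3/3 + 28*x**2 - 6*x + 1)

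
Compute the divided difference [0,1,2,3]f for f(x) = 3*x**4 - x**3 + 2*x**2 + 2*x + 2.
17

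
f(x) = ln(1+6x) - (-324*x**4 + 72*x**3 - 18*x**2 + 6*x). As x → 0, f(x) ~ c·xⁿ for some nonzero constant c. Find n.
5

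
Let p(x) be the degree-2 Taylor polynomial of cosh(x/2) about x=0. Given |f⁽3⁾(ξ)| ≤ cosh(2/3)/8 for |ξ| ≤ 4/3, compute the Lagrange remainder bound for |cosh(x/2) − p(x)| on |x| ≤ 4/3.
4*cosh(2/3)/81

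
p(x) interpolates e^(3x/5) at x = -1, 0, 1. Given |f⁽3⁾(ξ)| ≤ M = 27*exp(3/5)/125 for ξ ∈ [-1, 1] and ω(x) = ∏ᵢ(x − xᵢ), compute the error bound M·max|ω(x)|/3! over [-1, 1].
sqrt(3)*exp(3/5)/125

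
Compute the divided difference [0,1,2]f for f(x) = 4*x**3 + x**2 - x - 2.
13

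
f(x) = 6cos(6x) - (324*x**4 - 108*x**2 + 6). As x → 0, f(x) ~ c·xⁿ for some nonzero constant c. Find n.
6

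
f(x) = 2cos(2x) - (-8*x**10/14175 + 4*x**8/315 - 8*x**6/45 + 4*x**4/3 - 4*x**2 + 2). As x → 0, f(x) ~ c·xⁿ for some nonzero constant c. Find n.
12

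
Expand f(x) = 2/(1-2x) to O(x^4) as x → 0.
2 + 4*x + 8*x**2 + 16*x**3 + O(x**4)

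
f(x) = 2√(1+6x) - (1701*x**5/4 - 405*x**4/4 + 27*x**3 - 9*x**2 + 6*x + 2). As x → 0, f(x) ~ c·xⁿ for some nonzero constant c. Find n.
6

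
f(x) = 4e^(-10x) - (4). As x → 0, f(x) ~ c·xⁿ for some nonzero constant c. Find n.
1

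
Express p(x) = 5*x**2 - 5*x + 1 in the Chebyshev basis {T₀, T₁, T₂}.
(7/2)T₀ + (-5)T₁ + (5/2)T₂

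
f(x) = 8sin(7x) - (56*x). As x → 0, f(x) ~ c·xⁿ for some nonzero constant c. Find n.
3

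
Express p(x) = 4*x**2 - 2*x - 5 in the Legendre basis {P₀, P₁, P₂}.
(-11/3)P₀ + (-2)P₁ + (8/3)P₂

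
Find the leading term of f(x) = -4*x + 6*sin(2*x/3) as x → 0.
-8*x**3/27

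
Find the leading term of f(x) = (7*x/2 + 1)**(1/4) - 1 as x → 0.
7*x/8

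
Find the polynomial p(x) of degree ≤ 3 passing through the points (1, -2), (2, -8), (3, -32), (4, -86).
-2*x**3 + 3*x**2 - x - 2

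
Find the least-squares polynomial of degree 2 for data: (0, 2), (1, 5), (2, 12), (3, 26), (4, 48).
17/7 + (-109/70)x + (45/14)x²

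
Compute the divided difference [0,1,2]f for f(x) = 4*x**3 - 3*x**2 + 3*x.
9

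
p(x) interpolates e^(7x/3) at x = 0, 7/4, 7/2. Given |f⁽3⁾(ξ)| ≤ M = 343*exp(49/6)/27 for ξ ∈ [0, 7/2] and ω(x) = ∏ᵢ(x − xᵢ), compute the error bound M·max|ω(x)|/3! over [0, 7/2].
117649*sqrt(3)*exp(49/6)/46656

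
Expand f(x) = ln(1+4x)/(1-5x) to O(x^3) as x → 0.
4*x + 12*x**2 + O(x**3)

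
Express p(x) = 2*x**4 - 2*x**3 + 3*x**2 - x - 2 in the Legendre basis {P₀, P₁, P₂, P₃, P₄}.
(-3/5)P₀ + (-11/5)P₁ + (22/7)P₂ + (-4/5)P₃ + (16/35)P₄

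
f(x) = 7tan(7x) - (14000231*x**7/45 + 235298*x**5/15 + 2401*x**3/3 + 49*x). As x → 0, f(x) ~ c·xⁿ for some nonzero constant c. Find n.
9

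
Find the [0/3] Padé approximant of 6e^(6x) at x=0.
6/(-36*x**3 + 18*x**2 - 6*x + 1)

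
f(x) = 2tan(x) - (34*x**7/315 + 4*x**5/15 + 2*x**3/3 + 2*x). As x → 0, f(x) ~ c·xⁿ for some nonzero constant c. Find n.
9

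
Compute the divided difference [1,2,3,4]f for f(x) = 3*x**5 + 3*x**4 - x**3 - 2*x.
224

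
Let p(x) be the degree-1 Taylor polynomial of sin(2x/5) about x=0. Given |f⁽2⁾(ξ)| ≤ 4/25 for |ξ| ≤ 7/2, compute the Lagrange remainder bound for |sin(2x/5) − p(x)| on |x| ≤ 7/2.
49/50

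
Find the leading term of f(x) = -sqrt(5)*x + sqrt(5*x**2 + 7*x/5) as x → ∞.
7*sqrt(5)/50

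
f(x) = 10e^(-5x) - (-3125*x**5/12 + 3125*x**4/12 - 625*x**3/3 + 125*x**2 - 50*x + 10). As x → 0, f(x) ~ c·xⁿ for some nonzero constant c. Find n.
6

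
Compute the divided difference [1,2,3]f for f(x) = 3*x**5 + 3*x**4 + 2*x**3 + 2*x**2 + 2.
359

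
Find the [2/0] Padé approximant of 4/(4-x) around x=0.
x**2/16 + x/4 + 1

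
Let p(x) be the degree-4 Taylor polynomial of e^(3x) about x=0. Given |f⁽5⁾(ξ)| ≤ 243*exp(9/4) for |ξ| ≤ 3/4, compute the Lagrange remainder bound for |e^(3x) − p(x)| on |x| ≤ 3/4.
19683*exp(9/4)/40960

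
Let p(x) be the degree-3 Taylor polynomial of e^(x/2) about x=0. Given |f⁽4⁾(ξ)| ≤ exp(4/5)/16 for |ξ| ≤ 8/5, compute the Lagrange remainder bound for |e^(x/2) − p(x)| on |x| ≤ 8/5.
32*exp(4/5)/1875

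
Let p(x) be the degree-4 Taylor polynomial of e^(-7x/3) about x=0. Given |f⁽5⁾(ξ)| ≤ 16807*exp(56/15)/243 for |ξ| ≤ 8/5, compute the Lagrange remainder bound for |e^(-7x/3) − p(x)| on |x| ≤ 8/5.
68841472*exp(56/15)/11390625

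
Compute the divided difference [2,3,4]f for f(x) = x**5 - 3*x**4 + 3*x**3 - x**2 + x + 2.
146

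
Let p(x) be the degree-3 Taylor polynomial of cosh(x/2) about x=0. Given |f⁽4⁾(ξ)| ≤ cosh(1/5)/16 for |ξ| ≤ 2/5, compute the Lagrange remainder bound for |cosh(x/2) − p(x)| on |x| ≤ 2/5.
cosh(1/5)/15000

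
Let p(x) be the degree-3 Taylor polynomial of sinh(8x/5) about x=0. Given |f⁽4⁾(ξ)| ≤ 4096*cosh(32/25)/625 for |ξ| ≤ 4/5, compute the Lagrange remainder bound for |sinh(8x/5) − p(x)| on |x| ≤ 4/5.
131072*cosh(32/25)/1171875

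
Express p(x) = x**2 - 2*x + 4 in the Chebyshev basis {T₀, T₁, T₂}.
(9/2)T₀ + (-2)T₁ + (1/2)T₂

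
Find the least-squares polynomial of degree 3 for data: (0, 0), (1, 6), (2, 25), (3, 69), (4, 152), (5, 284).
1/21 + (214/63)x + (17/42)x² + (37/18)x³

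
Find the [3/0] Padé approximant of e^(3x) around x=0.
9*x**3/2 + 9*x**2/2 + 3*x + 1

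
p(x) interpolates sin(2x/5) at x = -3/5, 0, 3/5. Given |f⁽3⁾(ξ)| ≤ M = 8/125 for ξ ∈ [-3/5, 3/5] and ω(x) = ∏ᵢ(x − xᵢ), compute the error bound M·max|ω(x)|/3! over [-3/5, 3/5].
8*sqrt(3)/15625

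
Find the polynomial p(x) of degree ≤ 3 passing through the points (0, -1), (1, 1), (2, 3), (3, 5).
2*x - 1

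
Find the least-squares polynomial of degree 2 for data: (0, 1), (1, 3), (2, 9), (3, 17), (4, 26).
24/35 + (64/35)x + (8/7)x²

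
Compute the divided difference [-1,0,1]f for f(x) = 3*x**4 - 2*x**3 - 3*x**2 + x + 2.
0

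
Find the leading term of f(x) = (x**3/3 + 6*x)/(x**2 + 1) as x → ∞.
x/3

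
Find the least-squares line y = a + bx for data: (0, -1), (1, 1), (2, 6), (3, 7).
a = -11/10, b = 29/10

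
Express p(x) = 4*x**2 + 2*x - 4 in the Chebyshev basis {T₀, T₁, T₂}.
(-2)T₀ + (2)T₁ + (2)T₂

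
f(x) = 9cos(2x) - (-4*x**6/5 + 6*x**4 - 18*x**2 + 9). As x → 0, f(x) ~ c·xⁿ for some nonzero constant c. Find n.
8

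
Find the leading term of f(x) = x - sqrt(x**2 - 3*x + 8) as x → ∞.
3/2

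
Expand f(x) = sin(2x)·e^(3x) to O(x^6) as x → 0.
2*x + 6*x**2 + 23*x**3/3 + 5*x**4 + 61*x**5/60 + O(x**6)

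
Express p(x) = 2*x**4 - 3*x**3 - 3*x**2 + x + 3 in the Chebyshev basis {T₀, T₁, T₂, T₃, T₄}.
(9/4)T₀ + (-5/4)T₁ + (-1/2)T₂ + (-3/4)T₃ + (1/4)T₄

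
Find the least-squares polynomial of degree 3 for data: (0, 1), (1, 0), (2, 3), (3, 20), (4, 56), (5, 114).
53/42 + (-851/252)x + (1/3)x² + (35/36)x³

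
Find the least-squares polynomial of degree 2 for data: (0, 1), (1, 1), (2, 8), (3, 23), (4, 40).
3/5 + (-2)x + (3)x²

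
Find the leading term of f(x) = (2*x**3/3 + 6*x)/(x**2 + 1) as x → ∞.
2*x/3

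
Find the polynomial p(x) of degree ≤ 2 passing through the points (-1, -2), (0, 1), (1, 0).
-2*x**2 + x + 1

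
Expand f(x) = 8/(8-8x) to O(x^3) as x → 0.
1 + x + x**2 + O(x**3)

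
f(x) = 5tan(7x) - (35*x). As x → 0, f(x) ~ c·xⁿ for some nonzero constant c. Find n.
3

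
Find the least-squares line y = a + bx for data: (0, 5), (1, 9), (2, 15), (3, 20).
a = 23/5, b = 51/10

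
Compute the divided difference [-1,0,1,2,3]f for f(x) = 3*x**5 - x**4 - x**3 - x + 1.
14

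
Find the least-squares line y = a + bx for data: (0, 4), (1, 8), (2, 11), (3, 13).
a = 9/2, b = 3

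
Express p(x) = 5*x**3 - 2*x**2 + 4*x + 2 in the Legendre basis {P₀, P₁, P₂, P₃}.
(4/3)P₀ + (7)P₁ + (-4/3)P₂ + (2)P₃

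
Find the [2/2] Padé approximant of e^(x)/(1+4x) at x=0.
(169*x**2/972 + 109*x/162 + 1)/(-1271*x**2/972 + 595*x/162 + 1)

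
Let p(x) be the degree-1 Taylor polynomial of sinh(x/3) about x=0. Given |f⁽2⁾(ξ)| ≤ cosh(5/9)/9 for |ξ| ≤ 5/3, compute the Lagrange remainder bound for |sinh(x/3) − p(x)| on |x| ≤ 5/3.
25*cosh(5/9)/162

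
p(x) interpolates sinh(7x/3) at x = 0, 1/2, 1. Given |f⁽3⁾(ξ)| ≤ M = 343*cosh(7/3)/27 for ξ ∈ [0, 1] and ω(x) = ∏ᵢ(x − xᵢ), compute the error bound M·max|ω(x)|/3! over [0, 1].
343*sqrt(3)*cosh(7/3)/5832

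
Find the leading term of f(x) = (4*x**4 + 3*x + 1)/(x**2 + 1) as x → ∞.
4*x**2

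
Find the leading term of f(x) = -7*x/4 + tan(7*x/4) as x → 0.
343*x**3/192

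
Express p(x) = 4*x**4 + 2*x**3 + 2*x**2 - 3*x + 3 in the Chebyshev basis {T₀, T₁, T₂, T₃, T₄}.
(11/2)T₀ + (-3/2)T₁ + (3)T₂ + (1/2)T₃ + (1/2)T₄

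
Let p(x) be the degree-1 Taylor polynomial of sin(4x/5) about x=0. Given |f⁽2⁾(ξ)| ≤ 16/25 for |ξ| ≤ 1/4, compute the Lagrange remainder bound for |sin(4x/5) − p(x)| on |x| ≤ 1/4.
1/50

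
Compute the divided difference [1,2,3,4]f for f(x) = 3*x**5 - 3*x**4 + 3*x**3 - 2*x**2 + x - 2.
168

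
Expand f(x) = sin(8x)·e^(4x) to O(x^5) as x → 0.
8*x + 32*x**2 - 64*x**3/3 - 256*x**4 + O(x**5)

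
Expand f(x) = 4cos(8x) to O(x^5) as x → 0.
4 - 128*x**2 + 2048*x**4/3 + O(x**5)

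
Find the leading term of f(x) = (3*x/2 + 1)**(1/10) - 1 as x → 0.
3*x/20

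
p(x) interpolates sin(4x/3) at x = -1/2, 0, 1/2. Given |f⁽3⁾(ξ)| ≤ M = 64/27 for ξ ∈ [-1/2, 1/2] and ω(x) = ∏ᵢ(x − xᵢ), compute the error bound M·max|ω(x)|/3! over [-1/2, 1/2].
8*sqrt(3)/729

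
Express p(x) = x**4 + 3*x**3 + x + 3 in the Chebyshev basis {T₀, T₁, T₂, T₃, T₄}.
(27/8)T₀ + (13/4)T₁ + (1/2)T₂ + (3/4)T₃ + (1/8)T₄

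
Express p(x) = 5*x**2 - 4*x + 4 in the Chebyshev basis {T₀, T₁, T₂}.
(13/2)T₀ + (-4)T₁ + (5/2)T₂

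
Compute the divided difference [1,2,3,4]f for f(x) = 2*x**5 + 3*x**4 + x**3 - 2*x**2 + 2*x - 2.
161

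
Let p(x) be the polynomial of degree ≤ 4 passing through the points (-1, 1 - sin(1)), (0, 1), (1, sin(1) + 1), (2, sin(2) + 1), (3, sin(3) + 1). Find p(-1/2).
-105*sin(1)/128 - 5*sin(3)/128 + 7*sin(2)/32 + 1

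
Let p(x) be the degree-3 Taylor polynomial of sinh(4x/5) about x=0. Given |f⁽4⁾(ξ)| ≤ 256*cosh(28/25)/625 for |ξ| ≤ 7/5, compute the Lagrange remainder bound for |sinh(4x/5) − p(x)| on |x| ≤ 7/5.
76832*cosh(28/25)/1171875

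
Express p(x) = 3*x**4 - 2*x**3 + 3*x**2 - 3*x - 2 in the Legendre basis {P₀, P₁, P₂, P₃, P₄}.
(-2/5)P₀ + (-21/5)P₁ + (26/7)P₂ + (-4/5)P₃ + (24/35)P₄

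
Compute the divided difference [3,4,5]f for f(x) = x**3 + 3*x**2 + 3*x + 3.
15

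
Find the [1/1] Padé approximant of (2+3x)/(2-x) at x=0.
(3*x/2 + 1)/(1 - x/2)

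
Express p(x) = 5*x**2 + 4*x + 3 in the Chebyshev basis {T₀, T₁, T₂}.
(11/2)T₀ + (4)T₁ + (5/2)T₂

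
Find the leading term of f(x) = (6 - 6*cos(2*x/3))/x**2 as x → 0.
4/3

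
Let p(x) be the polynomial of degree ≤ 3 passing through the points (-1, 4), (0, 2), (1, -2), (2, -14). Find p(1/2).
5/8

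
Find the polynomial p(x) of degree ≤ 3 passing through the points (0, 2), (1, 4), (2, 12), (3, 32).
x**3 + x + 2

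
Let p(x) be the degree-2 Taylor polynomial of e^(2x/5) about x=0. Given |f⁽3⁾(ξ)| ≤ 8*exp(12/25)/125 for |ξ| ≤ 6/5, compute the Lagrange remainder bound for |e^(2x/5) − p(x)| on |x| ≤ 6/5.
288*exp(12/25)/15625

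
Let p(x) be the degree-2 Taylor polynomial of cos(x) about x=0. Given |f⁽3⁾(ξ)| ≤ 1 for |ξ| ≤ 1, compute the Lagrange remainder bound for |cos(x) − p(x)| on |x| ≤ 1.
1/6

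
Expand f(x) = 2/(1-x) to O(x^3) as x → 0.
2 + 2*x + 2*x**2 + O(x**3)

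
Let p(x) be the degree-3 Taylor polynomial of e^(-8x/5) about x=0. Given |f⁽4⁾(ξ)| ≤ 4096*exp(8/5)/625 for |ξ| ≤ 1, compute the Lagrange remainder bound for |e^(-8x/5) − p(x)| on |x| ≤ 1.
512*exp(8/5)/1875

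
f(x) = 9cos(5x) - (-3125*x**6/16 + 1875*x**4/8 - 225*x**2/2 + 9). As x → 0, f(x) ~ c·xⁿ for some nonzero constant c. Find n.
8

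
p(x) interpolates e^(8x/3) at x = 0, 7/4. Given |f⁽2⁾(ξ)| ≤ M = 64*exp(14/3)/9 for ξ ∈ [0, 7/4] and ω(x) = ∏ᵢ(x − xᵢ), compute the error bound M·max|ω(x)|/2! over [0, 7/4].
49*exp(14/3)/18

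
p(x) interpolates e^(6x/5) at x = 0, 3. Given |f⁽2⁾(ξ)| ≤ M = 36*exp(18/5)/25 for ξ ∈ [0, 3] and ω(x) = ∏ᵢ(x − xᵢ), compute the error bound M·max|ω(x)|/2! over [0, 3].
81*exp(18/5)/50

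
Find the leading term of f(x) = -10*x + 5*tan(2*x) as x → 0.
40*x**3/3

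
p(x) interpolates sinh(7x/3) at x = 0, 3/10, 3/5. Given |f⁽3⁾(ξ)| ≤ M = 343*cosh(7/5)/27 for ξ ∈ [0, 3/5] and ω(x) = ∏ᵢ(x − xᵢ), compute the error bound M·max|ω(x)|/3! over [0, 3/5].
343*sqrt(3)*cosh(7/5)/27000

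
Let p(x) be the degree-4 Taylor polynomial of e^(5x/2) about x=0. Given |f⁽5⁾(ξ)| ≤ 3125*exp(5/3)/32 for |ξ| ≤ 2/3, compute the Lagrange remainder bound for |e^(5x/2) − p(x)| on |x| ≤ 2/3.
625*exp(5/3)/5832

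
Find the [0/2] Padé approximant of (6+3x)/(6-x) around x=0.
1/(x**2/3 - 2*x/3 + 1)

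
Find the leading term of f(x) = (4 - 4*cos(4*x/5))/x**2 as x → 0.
32/25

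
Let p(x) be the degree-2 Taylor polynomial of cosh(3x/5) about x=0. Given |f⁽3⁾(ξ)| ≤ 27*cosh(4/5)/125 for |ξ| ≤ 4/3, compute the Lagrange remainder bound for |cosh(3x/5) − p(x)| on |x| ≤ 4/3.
32*cosh(4/5)/375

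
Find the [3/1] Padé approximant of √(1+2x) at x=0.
(-x**3/8 + 3*x**2/4 + 9*x/4 + 1)/(5*x/4 + 1)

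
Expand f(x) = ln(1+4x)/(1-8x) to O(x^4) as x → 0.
4*x + 24*x**2 + 640*x**3/3 + O(x**4)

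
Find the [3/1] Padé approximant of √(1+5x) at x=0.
(-125*x**3/64 + 75*x**2/16 + 45*x/8 + 1)/(25*x/8 + 1)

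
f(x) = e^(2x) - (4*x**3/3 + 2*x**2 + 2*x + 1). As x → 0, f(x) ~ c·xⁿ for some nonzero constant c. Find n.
4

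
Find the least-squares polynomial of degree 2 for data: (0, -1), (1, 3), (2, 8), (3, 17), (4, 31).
-4/7 + (33/35)x + (12/7)x²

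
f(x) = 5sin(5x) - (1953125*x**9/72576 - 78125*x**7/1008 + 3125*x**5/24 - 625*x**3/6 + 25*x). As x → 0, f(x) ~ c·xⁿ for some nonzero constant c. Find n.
11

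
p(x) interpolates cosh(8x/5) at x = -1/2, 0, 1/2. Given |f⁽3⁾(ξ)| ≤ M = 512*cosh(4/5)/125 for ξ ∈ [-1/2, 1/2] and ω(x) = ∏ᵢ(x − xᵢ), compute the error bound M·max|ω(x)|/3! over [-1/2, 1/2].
64*sqrt(3)*cosh(4/5)/3375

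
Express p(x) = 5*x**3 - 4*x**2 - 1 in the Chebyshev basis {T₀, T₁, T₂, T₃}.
(-3)T₀ + (15/4)T₁ + (-2)T₂ + (5/4)T₃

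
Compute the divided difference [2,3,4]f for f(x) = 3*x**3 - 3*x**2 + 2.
24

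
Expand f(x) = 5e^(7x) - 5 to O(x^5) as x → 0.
35*x + 245*x**2/2 + 1715*x**3/6 + 12005*x**4/24 + O(x**5)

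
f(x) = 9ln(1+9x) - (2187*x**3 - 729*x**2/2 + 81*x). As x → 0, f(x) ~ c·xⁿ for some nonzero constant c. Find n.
4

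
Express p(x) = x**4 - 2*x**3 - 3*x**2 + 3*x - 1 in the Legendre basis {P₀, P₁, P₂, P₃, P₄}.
(-9/5)P₀ + (9/5)P₁ + (-10/7)P₂ + (-4/5)P₃ + (8/35)P₄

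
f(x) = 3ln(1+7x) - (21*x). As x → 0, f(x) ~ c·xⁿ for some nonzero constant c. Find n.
2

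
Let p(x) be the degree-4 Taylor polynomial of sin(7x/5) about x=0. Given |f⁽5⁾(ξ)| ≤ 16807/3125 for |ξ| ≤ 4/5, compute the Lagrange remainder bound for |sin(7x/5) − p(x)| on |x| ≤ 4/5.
2151296/146484375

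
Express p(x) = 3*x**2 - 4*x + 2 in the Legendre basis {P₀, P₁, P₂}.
(3)P₀ + (-4)P₁ + (2)P₂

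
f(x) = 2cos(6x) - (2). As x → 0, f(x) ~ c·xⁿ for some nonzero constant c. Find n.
2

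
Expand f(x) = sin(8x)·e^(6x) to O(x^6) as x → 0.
8*x + 48*x**2 + 176*x**3/3 - 224*x**4 - 12464*x**5/15 + O(x**6)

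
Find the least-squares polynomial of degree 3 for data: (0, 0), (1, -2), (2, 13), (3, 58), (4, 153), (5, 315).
-23/126 + (-2185/756)x + (-295/252)x² + (155/54)x³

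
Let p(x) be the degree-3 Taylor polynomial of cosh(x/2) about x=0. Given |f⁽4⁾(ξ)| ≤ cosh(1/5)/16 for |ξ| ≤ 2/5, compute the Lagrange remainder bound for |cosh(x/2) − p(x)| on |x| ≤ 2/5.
cosh(1/5)/15000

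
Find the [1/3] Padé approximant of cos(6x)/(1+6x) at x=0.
(1 - 5*x/2)/(63*x**3 + 3*x**2 + 7*x/2 + 1)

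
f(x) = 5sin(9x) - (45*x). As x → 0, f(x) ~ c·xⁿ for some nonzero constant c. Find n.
3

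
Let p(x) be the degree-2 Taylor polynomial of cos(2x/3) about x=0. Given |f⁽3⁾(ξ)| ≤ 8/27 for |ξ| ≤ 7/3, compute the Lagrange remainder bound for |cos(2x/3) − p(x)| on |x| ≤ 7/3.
1372/2187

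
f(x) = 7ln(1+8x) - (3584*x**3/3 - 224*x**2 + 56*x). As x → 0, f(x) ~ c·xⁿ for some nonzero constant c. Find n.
4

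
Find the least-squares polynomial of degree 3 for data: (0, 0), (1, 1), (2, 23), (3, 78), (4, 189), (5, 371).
-23/126 + (-1087/756)x + (23/63)x² + (319/108)x³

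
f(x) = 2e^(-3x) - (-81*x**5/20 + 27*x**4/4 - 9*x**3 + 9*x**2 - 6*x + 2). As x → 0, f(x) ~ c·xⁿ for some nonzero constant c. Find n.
6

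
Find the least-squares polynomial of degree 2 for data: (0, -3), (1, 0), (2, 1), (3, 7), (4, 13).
-92/35 + (53/70)x + (11/14)x²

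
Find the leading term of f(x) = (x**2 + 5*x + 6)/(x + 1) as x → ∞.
x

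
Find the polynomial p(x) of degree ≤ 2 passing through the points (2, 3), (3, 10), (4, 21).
2*x**2 - 3*x + 1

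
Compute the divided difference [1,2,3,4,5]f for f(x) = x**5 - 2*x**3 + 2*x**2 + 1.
15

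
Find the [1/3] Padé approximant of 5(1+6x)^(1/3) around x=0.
(25*x + 5)/(8*x**3/3 - 2*x**2 + 3*x + 1)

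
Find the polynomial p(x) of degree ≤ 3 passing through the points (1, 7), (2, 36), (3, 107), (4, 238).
3*x**3 + 3*x**2 - x + 2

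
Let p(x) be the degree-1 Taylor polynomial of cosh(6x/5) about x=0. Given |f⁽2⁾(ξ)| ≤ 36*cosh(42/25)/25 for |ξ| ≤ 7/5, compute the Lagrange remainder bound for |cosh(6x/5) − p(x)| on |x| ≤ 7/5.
882*cosh(42/25)/625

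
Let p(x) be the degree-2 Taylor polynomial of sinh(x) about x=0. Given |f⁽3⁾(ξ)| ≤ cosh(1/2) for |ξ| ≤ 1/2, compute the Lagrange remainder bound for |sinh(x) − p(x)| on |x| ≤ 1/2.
cosh(1/2)/48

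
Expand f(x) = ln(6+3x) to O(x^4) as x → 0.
log(6) + x/2 - x**2/8 + x**3/24 + O(x**4)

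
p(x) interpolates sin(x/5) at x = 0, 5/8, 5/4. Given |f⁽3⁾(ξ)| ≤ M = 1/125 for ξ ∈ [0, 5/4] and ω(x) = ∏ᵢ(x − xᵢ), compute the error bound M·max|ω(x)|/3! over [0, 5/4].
sqrt(3)/13824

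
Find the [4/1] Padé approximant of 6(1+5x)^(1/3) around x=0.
(1250*x**4/81 - 400*x**3/27 + 20*x**2 + 32*x + 6)/(11*x/3 + 1)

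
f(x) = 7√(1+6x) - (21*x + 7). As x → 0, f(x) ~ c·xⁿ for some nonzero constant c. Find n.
2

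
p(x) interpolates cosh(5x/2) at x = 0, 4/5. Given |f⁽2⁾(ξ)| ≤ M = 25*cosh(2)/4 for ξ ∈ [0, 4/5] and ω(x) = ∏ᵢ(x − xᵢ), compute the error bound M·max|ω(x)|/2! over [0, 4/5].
cosh(2)/2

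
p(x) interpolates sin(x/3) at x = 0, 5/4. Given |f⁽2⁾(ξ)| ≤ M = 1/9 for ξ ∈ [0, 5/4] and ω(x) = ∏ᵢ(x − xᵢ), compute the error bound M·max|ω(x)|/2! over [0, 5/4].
25/1152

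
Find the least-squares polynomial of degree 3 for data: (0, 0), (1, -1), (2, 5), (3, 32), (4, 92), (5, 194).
11/63 + (-773/378)x + (-403/252)x² + (211/108)x³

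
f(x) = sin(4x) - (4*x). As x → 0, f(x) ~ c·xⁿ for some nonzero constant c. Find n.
3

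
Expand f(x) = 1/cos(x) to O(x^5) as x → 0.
1 + x**2/2 + 5*x**4/24 + O(x**5)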